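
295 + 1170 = 1465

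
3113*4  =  12452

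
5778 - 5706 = 72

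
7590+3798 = 11388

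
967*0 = 0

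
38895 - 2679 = 36216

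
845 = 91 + 754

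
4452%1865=722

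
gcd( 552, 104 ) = 8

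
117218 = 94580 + 22638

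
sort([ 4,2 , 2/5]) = [2/5, 2,4 ] 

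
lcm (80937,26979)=80937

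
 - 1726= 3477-5203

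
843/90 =9+11/30 = 9.37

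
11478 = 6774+4704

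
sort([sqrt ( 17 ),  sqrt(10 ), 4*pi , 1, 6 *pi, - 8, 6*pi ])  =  [ - 8, 1,sqrt ( 10), sqrt( 17), 4 * pi, 6*pi,6*pi] 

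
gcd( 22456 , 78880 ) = 8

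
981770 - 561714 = 420056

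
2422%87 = 73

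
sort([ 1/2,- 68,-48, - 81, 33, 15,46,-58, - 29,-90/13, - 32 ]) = [ - 81, - 68,-58 , - 48, - 32,-29,-90/13,1/2, 15 , 33,46 ]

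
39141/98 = 399 + 39/98 = 399.40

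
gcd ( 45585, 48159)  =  9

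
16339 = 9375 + 6964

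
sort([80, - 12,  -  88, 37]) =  [ - 88 , - 12,37,80 ] 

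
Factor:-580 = -2^2*5^1*29^1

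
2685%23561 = 2685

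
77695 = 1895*41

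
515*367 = 189005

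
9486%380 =366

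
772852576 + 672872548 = 1445725124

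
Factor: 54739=19^1*43^1*67^1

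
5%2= 1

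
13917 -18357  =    -  4440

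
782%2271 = 782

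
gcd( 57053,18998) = 59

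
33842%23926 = 9916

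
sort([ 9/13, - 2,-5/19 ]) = [ - 2, - 5/19,9/13 ]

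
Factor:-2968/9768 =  - 3^(- 1)*7^1*11^( - 1)*37^( - 1)*53^1=- 371/1221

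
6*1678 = 10068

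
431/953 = 431/953 = 0.45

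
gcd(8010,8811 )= 801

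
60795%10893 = 6330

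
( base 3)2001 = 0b110111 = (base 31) 1o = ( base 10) 55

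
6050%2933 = 184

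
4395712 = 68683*64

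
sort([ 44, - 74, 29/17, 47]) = [-74, 29/17,44,47 ]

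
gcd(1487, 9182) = 1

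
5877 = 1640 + 4237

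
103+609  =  712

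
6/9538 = 3/4769  =  0.00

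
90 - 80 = 10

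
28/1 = 28 =28.00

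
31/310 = 1/10 = 0.10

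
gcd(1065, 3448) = 1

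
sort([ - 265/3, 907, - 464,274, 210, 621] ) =[ - 464,-265/3,210,  274, 621, 907]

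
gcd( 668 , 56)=4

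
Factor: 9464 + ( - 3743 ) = 3^1*1907^1 = 5721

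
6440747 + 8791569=15232316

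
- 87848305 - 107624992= - 195473297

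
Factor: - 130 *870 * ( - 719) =2^2* 3^1*5^2*13^1*29^1*719^1 = 81318900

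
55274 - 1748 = 53526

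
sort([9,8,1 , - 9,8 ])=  [ - 9, 1,8, 8, 9 ]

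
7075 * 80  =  566000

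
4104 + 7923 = 12027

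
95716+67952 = 163668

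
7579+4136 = 11715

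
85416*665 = 56801640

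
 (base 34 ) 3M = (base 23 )59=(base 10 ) 124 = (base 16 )7c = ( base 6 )324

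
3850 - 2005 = 1845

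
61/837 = 61/837 = 0.07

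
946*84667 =80094982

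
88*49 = 4312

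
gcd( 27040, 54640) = 80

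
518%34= 8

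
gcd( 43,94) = 1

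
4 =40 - 36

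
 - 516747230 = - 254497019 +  - 262250211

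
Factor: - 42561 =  - 3^2*4729^1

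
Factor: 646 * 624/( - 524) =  - 100776/131 = - 2^3*3^1*13^1 * 17^1*19^1*131^( - 1 ) 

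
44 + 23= 67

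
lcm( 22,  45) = 990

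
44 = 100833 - 100789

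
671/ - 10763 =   -  671/10763 = - 0.06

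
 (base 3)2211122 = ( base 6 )13325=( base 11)1611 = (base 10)2069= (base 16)815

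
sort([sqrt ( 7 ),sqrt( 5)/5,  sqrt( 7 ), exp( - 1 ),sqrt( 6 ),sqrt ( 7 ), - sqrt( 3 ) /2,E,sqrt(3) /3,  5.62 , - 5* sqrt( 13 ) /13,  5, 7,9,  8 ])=[-5*sqrt ( 13)/13, - sqrt( 3)/2, exp( - 1),sqrt ( 5)/5,  sqrt( 3 ) /3,sqrt( 6),sqrt( 7), sqrt( 7), sqrt ( 7 ),E,5,5.62, 7,8,  9 ]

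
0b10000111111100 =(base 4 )2013330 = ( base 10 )8700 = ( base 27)bp6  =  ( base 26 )CMG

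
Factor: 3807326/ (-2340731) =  - 2^1* 37^(  -  1 )*41^(  -  1)*79^1*1543^(  -  1) * 24097^1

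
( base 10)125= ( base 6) 325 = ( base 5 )1000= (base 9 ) 148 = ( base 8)175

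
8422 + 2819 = 11241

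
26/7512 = 13/3756 = 0.00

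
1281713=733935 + 547778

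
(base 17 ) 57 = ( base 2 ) 1011100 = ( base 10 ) 92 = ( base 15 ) 62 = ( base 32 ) 2S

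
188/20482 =94/10241 = 0.01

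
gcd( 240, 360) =120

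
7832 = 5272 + 2560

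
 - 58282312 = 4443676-62725988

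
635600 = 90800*7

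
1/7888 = 1/7888=0.00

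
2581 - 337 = 2244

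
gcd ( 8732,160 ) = 4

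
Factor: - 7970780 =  - 2^2* 5^1*398539^1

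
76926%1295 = 521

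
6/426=1/71 = 0.01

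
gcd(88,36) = 4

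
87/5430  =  29/1810 = 0.02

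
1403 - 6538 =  - 5135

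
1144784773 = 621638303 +523146470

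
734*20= 14680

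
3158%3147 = 11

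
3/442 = 3/442 =0.01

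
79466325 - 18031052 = 61435273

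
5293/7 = 756 + 1/7 = 756.14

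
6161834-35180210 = -29018376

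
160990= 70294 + 90696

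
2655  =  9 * 295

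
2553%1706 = 847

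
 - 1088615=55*(-19793)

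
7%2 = 1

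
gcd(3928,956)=4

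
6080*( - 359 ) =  - 2182720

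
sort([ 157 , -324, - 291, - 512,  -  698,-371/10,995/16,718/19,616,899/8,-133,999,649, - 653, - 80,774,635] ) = [ - 698, - 653, - 512, - 324,-291, - 133, - 80, - 371/10,718/19,995/16, 899/8,157, 616,  635,649,774,999]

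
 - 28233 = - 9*3137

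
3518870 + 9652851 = 13171721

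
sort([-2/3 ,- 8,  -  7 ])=[ - 8 , - 7, - 2/3 ] 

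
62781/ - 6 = -10464+1/2 = - 10463.50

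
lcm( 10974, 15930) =493830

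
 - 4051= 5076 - 9127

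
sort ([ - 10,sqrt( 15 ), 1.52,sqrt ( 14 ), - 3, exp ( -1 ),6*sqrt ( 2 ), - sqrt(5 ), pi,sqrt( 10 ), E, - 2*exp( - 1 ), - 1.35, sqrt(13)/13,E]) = [ - 10, - 3, - sqrt(5), - 1.35,-2*exp( - 1 ),sqrt(13)/13,  exp( - 1 ), 1.52, E, E, pi,sqrt ( 10 ), sqrt (14 ), sqrt( 15 ), 6*sqrt( 2)] 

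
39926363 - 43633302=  - 3706939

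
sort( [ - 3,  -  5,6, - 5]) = [ - 5,  -  5, - 3,6 ]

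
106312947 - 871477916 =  - 765164969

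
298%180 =118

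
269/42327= 269/42327 =0.01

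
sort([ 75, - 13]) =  [ - 13, 75]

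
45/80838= 5/8982 = 0.00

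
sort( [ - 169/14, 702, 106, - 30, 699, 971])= [ - 30, - 169/14, 106, 699, 702, 971] 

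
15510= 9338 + 6172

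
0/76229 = 0 = 0.00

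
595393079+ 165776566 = 761169645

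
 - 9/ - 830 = 9/830 = 0.01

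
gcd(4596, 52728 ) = 12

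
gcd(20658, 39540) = 6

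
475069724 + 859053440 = 1334123164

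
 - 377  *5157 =-1944189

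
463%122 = 97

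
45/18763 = 45/18763 =0.00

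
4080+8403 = 12483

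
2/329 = 2/329 = 0.01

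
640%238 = 164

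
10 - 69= - 59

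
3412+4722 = 8134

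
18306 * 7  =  128142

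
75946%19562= 17260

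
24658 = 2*12329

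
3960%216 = 72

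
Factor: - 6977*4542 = -2^1*3^1*757^1*6977^1 = - 31689534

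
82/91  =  82/91 = 0.90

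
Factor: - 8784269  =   - 13^1*675713^1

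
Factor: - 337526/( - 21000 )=2^( - 2 ) * 3^( - 1 )*5^ ( - 3 )*24109^1 =24109/1500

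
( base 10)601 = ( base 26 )N3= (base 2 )1001011001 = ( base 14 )30D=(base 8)1131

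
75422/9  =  75422/9 = 8380.22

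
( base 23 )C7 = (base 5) 2113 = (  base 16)11b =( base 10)283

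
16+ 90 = 106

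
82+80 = 162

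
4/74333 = 4/74333= 0.00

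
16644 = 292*57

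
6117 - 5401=716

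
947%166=117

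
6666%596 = 110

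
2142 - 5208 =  - 3066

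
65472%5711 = 2651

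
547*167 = 91349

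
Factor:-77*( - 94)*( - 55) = - 2^1*5^1*7^1*11^2*47^1= - 398090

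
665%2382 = 665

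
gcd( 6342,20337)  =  3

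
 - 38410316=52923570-91333886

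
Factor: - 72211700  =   - 2^2*5^2*11^1*65647^1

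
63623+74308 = 137931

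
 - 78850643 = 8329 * ( - 9467)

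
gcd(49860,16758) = 18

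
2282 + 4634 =6916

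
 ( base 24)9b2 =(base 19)f1g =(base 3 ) 21110212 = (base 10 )5450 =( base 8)12512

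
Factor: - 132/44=  -  3 = - 3^1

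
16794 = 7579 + 9215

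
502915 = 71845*7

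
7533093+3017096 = 10550189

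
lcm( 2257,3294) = 121878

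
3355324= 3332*1007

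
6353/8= 6353/8 = 794.12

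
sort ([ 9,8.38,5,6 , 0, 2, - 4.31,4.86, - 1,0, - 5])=[ - 5, - 4.31, - 1 , 0,0,  2,4.86,5,6, 8.38,9 ] 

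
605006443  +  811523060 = 1416529503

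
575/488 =575/488 = 1.18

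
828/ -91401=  - 1 +30191/30467 = - 0.01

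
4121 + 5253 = 9374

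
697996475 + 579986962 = 1277983437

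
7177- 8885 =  - 1708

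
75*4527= 339525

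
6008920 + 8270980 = 14279900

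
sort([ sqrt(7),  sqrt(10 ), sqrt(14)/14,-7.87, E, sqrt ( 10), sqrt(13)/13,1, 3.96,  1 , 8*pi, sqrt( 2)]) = [ - 7.87, sqrt(14)/14, sqrt(13)/13, 1, 1,sqrt(2 ), sqrt( 7),E, sqrt(10 ), sqrt( 10 ), 3.96, 8 * pi ]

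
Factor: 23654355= 3^1*5^1*1576957^1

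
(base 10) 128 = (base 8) 200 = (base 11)107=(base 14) 92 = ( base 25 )53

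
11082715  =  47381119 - 36298404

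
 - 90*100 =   -  9000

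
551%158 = 77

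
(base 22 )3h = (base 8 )123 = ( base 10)83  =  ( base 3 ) 10002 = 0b1010011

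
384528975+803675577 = 1188204552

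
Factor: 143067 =3^1*103^1*463^1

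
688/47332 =172/11833 = 0.01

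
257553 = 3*85851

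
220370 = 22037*10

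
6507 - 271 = 6236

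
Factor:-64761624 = - 2^3 * 3^2 * 899467^1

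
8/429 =8/429 = 0.02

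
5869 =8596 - 2727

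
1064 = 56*19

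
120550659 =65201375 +55349284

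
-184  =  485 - 669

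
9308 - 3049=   6259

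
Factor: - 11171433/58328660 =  - 859341/4486820 = - 2^( - 2 )*3^1*5^( - 1 )*7^1*13^( - 1 )*151^1*271^1*17257^( - 1) 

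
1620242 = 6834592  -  5214350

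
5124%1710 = 1704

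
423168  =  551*768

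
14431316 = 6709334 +7721982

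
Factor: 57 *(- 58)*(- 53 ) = 2^1*3^1*19^1*29^1* 53^1 =175218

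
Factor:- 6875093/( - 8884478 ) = 2^(  -  1)*19^1*59^1*163^( - 1)*6133^1*27253^( - 1 ) 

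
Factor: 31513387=89^1*401^1* 883^1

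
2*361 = 722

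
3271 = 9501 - 6230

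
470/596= 235/298 = 0.79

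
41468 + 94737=136205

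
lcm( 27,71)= 1917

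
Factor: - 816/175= - 2^4 * 3^1 *5^( - 2)*7^( - 1)*17^1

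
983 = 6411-5428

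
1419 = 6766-5347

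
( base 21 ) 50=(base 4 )1221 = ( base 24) 49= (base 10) 105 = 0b1101001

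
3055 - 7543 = -4488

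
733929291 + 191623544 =925552835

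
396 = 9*44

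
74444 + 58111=132555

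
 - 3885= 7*(-555)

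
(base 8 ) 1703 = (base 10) 963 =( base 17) 35B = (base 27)18I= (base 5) 12323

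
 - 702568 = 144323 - 846891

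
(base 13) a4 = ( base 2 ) 10000110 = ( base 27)4Q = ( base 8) 206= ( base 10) 134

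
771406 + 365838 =1137244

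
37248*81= 3017088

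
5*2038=10190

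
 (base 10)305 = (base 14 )17B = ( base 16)131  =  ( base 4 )10301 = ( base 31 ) 9Q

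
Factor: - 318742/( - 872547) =2^1*3^( - 1)*13^ ( - 2 )*31^1 * 53^1*97^1 * 1721^( - 1)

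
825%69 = 66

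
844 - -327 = 1171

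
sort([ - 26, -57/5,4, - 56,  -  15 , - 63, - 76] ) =[ - 76, - 63, - 56, - 26, - 15, - 57/5,4]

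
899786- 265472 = 634314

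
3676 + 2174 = 5850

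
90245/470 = 18049/94 = 192.01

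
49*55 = 2695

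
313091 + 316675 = 629766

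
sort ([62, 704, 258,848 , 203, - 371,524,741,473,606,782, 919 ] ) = [-371, 62,203,258,473, 524,606,704,741 , 782,848 , 919 ] 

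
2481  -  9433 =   -  6952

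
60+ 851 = 911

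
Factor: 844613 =7^2*11^1*1567^1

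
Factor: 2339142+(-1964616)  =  2^1*3^2*20807^1  =  374526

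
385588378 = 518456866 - 132868488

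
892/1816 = 223/454 = 0.49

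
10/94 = 5/47  =  0.11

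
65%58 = 7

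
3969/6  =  1323/2 = 661.50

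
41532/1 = 41532 = 41532.00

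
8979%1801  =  1775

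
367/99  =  367/99 = 3.71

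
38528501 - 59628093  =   - 21099592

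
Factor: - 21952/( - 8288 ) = 98/37 =2^1*7^2*37^( - 1 ) 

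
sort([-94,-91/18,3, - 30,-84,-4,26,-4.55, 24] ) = [-94,-84,-30, - 91/18,- 4.55, - 4 , 3,  24,26]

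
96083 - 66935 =29148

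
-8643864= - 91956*94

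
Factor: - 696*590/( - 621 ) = 136880/207 =2^4*3^( - 2 )*5^1*23^ ( - 1 )*29^1*59^1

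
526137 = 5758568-5232431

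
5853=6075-222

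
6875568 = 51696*133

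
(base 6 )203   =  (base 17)47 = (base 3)2210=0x4B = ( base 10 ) 75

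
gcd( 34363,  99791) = 1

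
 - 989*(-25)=24725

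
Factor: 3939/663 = 17^ ( - 1)*101^1  =  101/17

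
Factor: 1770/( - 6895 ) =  - 354/1379 = - 2^1*3^1*7^(-1) *59^1 * 197^( - 1 ) 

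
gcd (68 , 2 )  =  2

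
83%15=8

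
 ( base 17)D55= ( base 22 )7kj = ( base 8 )7407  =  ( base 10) 3847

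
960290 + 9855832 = 10816122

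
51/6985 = 51/6985= 0.01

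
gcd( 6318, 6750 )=54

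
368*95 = 34960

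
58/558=29/279 = 0.10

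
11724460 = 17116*685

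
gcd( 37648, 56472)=18824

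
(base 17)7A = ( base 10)129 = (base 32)41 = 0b10000001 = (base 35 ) 3O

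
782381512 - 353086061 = 429295451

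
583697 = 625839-42142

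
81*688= 55728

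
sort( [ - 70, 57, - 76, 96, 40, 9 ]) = [ - 76,- 70, 9,40, 57 , 96]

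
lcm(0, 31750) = 0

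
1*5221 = 5221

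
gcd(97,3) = 1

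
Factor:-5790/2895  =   - 2 = -  2^1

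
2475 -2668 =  - 193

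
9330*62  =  578460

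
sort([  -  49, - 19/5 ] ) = [ - 49, - 19/5]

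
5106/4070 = 1+14/55 = 1.25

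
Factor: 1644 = 2^2*3^1*137^1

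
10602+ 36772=47374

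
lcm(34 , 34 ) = 34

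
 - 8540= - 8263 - 277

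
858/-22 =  - 39+ 0/1 =-39.00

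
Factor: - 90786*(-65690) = 5963732340 = 2^2 * 3^1*5^1*6569^1*15131^1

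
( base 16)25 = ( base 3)1101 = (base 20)1H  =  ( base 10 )37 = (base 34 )13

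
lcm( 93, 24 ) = 744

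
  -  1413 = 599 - 2012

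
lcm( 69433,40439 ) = 3679949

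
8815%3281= 2253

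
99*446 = 44154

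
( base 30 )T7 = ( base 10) 877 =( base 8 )1555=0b1101101101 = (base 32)RD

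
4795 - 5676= -881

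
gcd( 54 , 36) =18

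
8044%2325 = 1069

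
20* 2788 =55760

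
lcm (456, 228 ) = 456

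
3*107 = 321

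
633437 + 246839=880276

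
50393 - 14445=35948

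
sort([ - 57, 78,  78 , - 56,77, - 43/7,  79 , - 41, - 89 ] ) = [ - 89, - 57, - 56, - 41 , - 43/7,77,78,78,79] 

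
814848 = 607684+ 207164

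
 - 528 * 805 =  - 425040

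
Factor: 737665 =5^1*43^1*47^1*73^1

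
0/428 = 0 = 0.00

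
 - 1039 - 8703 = - 9742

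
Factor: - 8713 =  - 8713^1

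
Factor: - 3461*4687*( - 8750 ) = 141939936250 = 2^1*5^4*7^1*43^1*109^1*3461^1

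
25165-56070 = -30905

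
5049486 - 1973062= 3076424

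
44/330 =2/15 = 0.13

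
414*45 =18630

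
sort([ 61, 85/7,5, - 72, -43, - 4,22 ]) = [-72, - 43, - 4,5,85/7,22,61] 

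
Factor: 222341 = 7^1*23^1*1381^1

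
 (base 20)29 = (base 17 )2F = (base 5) 144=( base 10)49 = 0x31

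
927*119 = 110313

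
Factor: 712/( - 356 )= -2^1 = -2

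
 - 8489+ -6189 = -14678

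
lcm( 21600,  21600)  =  21600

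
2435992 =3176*767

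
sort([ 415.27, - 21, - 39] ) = [ - 39, - 21,415.27]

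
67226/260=258 + 73/130=258.56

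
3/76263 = 1/25421  =  0.00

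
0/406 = 0 = 0.00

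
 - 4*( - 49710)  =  198840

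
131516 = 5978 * 22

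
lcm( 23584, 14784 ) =990528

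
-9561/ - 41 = 9561/41 = 233.20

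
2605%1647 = 958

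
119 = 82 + 37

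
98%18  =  8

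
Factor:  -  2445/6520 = -2^(-3)*3^1 = - 3/8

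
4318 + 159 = 4477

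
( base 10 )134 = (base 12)B2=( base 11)112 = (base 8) 206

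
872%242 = 146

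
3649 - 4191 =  - 542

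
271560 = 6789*40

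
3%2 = 1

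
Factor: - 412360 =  - 2^3*5^1*13^2*61^1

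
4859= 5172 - 313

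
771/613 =771/613 = 1.26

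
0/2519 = 0 = 0.00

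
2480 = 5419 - 2939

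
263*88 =23144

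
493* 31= 15283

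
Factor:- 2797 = -2797^1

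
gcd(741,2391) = 3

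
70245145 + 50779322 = 121024467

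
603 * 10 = 6030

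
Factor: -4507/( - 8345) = 5^( - 1 )*1669^( - 1)*4507^1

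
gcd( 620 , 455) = 5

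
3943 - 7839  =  -3896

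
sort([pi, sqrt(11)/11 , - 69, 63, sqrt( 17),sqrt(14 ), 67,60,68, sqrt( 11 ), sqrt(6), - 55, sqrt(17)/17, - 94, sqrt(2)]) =[  -  94,-69, - 55, sqrt (17)/17,sqrt( 11)/11,sqrt(  2 ),  sqrt ( 6),pi,  sqrt(11 ), sqrt( 14), sqrt(17), 60, 63, 67,68] 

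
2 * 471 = 942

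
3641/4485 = 3641/4485 = 0.81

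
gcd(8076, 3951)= 3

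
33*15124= 499092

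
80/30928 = 5/1933 = 0.00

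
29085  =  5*5817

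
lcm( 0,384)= 0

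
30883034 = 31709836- 826802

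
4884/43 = 4884/43 = 113.58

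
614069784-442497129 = 171572655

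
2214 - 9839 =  - 7625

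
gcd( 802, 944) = 2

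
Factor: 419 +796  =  3^5*5^1 = 1215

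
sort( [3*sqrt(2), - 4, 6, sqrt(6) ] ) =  [ -4, sqrt( 6), 3*sqrt( 2),6]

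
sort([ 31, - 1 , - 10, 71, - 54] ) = [ - 54, - 10, - 1 , 31,71]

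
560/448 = 1  +  1/4 = 1.25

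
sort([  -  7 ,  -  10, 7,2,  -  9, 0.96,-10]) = [ - 10, - 10, - 9, - 7, 0.96, 2,7]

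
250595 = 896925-646330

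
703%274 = 155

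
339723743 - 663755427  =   - 324031684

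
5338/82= 2669/41  =  65.10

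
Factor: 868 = 2^2*7^1*31^1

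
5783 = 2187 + 3596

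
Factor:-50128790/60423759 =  - 2^1*3^ (-3)*5^1*11^ ( - 1 )*47^1*389^(-1 )*523^( - 1 )*106657^1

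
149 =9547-9398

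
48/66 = 8/11 = 0.73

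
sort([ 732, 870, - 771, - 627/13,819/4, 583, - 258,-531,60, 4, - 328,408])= [ - 771, - 531 ,-328, - 258,-627/13,4,  60, 819/4,  408,583,732, 870 ]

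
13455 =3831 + 9624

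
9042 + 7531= 16573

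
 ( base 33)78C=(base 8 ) 17333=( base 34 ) 6SB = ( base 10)7899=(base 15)2519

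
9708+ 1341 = 11049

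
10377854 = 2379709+7998145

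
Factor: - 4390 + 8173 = 3783= 3^1*13^1*97^1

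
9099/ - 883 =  - 11 + 614/883 = - 10.30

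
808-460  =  348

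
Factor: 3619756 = 2^2 * 7^1*129277^1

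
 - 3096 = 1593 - 4689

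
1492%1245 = 247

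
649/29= 22 + 11/29 = 22.38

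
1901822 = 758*2509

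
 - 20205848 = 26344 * (- 767)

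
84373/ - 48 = - 1758 + 11/48=- 1757.77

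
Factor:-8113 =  - 7^1 * 19^1 * 61^1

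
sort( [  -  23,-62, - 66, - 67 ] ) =[ - 67,  -  66, - 62, - 23]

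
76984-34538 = 42446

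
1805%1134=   671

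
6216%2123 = 1970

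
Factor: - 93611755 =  - 5^1 * 193^1*97007^1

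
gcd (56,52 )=4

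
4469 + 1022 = 5491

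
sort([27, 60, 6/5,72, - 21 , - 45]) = [ - 45, - 21,6/5,27,60,72]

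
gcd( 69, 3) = 3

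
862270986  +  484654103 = 1346925089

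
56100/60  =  935 = 935.00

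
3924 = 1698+2226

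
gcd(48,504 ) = 24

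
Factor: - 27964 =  - 2^2*6991^1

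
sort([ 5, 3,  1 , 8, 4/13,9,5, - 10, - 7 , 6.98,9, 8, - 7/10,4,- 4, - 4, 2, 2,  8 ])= [ - 10, - 7, - 4,- 4, - 7/10,4/13, 1, 2, 2, 3, 4,5,5,  6.98, 8,8,8, 9,9 ]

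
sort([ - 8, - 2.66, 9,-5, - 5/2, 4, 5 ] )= [ - 8, - 5,- 2.66 ,-5/2 , 4, 5,9]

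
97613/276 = 97613/276= 353.67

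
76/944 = 19/236 =0.08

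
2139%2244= 2139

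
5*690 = 3450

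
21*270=5670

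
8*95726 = 765808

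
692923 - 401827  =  291096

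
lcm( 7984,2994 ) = 23952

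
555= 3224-2669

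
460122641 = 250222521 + 209900120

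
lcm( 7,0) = 0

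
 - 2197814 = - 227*9682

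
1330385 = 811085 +519300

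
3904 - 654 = 3250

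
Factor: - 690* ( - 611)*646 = 272347140 = 2^2*3^1*5^1*13^1*17^1*19^1 *23^1*47^1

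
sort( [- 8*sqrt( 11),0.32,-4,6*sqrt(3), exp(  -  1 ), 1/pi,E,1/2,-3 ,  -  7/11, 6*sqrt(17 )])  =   [  -  8 * sqrt(11),  -  4 , - 3,-7/11 , 1/pi,0.32,exp(-1), 1/2, E, 6*sqrt( 3),  6*sqrt(17)]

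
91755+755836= 847591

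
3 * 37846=113538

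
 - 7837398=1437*( - 5454 ) 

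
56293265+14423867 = 70717132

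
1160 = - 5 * ( - 232)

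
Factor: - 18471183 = - 3^1*101^1* 60961^1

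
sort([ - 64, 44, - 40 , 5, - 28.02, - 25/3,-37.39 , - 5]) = [ - 64, - 40, - 37.39, - 28.02,-25/3,-5, 5,44]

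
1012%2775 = 1012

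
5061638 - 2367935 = 2693703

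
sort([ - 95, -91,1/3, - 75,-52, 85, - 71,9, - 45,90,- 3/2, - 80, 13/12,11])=[ - 95, - 91, - 80, - 75,-71, - 52 , - 45, -3/2 , 1/3  ,  13/12, 9,11, 85, 90]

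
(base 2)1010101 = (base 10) 85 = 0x55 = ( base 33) 2J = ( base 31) 2N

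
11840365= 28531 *415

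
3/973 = 3/973  =  0.00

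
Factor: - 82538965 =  - 5^1*16507793^1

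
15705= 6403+9302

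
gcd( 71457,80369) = 1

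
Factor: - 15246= - 2^1*3^2*7^1*11^2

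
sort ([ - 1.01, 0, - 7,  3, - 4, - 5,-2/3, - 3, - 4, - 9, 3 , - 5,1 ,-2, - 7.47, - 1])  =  [ - 9, - 7.47,  -  7,-5, - 5,  -  4,  -  4,-3, - 2, - 1.01,  -  1, - 2/3, 0 , 1,3, 3]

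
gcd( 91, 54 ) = 1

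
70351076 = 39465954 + 30885122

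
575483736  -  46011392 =529472344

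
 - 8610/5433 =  - 2870/1811 = -1.58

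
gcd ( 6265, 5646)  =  1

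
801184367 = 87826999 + 713357368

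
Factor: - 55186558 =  - 2^1*7^1*911^1*4327^1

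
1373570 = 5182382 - 3808812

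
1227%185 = 117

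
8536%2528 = 952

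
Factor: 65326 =2^1*89^1*367^1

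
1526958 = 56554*27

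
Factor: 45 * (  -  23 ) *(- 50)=51750 = 2^1 * 3^2 * 5^3*23^1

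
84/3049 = 84/3049 = 0.03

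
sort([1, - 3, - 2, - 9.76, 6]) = [ - 9.76,- 3, - 2, 1, 6] 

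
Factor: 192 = 2^6*3^1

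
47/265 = 47/265 = 0.18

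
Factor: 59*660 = 38940 =2^2*3^1*5^1*11^1*59^1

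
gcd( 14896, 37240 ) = 7448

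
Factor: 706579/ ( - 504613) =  - 53^( - 1 )*83^1*8513^1*9521^( - 1)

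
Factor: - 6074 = - 2^1 * 3037^1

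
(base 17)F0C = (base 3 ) 12222000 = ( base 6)32043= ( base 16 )10fb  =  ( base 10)4347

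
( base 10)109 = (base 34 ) 37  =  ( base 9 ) 131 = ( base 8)155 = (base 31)3G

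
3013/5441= 3013/5441  =  0.55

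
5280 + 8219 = 13499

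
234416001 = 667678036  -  433262035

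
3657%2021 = 1636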